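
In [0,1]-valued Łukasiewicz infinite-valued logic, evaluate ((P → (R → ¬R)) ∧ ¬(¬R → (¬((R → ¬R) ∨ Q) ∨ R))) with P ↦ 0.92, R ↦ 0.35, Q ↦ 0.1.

0.30

¬R: Łukasiewicz ¬ gives 1 − 0.35 = 0.65
(R → ¬R): min(1, 1 − 0.35 + 0.65) = 1
(P → (R → ¬R)): min(1, 1 − 0.92 + 1) = 1
¬R: Łukasiewicz ¬ gives 1 − 0.35 = 0.65
¬R: Łukasiewicz ¬ gives 1 − 0.35 = 0.65
(R → ¬R): min(1, 1 − 0.35 + 0.65) = 1
((R → ¬R) ∨ Q) = max(1, 0.1) = 1
¬((R → ¬R) ∨ Q): Łukasiewicz ¬ gives 1 − 1 = 0
(¬((R → ¬R) ∨ Q) ∨ R) = max(0, 0.35) = 0.35
(¬R → (¬((R → ¬R) ∨ Q) ∨ R)): min(1, 1 − 0.65 + 0.35) = 0.7
¬(¬R → (¬((R → ¬R) ∨ Q) ∨ R)): Łukasiewicz ¬ gives 1 − 0.7 = 0.3
((P → (R → ¬R)) ∧ ¬(¬R → (¬((R → ¬R) ∨ Q) ∨ R))) = min(1, 0.3) = 0.3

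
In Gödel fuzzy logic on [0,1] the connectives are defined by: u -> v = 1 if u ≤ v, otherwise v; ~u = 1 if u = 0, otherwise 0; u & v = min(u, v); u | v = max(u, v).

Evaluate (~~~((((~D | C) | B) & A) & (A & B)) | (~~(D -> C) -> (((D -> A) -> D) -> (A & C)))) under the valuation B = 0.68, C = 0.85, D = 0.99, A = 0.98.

0.85

~D: Gödel ¬ of 0.99 = 0 (operand ≠ 0)
(~D | C) = max(0, 0.85) = 0.85
((~D | C) | B) = max(0.85, 0.68) = 0.85
(((~D | C) | B) & A) = min(0.85, 0.98) = 0.85
(A & B) = min(0.98, 0.68) = 0.68
((((~D | C) | B) & A) & (A & B)) = min(0.85, 0.68) = 0.68
~((((~D | C) | B) & A) & (A & B)): Gödel ¬ of 0.68 = 0 (operand ≠ 0)
~~((((~D | C) | B) & A) & (A & B)): Gödel ¬ of 0 = 1 (operand is 0)
~~~((((~D | C) | B) & A) & (A & B)): Gödel ¬ of 1 = 0 (operand ≠ 0)
(D -> C): 0.99 > 0.85, so result = 0.85
~(D -> C): Gödel ¬ of 0.85 = 0 (operand ≠ 0)
~~(D -> C): Gödel ¬ of 0 = 1 (operand is 0)
(D -> A): 0.99 > 0.98, so result = 0.98
((D -> A) -> D): 0.98 ≤ 0.99, so result = 1
(A & C) = min(0.98, 0.85) = 0.85
(((D -> A) -> D) -> (A & C)): 1 > 0.85, so result = 0.85
(~~(D -> C) -> (((D -> A) -> D) -> (A & C))): 1 > 0.85, so result = 0.85
(~~~((((~D | C) | B) & A) & (A & B)) | (~~(D -> C) -> (((D -> A) -> D) -> (A & C)))) = max(0, 0.85) = 0.85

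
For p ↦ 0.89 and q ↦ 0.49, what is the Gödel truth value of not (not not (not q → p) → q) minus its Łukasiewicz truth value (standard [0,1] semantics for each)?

Gödel evaluation:
  not q: Gödel ¬ of 0.49 = 0 (operand ≠ 0)
  (not q → p): 0 ≤ 0.89, so result = 1
  not (not q → p): Gödel ¬ of 1 = 0 (operand ≠ 0)
  not not (not q → p): Gödel ¬ of 0 = 1 (operand is 0)
  (not not (not q → p) → q): 1 > 0.49, so result = 0.49
  not (not not (not q → p) → q): Gödel ¬ of 0.49 = 0 (operand ≠ 0)
  Gödel value = 0
Łukasiewicz evaluation:
  not q: Łukasiewicz ¬ gives 1 − 0.49 = 0.51
  (not q → p): min(1, 1 − 0.51 + 0.89) = 1
  not (not q → p): Łukasiewicz ¬ gives 1 − 1 = 0
  not not (not q → p): Łukasiewicz ¬ gives 1 − 0 = 1
  (not not (not q → p) → q): min(1, 1 − 1 + 0.49) = 0.49
  not (not not (not q → p) → q): Łukasiewicz ¬ gives 1 − 0.49 = 0.51
  Łukasiewicz value = 0.51
Difference: 0 − 0.51 = -0.51

-0.51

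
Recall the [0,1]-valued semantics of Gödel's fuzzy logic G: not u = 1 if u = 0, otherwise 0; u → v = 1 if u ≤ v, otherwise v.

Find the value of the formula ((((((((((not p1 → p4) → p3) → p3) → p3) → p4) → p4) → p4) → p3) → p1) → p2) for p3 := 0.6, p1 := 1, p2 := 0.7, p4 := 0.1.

0.70

not p1: Gödel ¬ of 1 = 0 (operand ≠ 0)
(not p1 → p4): 0 ≤ 0.1, so result = 1
((not p1 → p4) → p3): 1 > 0.6, so result = 0.6
(((not p1 → p4) → p3) → p3): 0.6 ≤ 0.6, so result = 1
((((not p1 → p4) → p3) → p3) → p3): 1 > 0.6, so result = 0.6
(((((not p1 → p4) → p3) → p3) → p3) → p4): 0.6 > 0.1, so result = 0.1
((((((not p1 → p4) → p3) → p3) → p3) → p4) → p4): 0.1 ≤ 0.1, so result = 1
(((((((not p1 → p4) → p3) → p3) → p3) → p4) → p4) → p4): 1 > 0.1, so result = 0.1
((((((((not p1 → p4) → p3) → p3) → p3) → p4) → p4) → p4) → p3): 0.1 ≤ 0.6, so result = 1
(((((((((not p1 → p4) → p3) → p3) → p3) → p4) → p4) → p4) → p3) → p1): 1 ≤ 1, so result = 1
((((((((((not p1 → p4) → p3) → p3) → p3) → p4) → p4) → p4) → p3) → p1) → p2): 1 > 0.7, so result = 0.7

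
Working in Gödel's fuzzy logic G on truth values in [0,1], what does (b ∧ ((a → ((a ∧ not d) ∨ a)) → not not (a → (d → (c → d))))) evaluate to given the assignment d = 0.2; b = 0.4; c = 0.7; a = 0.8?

not d: Gödel ¬ of 0.2 = 0 (operand ≠ 0)
(a ∧ not d) = min(0.8, 0) = 0
((a ∧ not d) ∨ a) = max(0, 0.8) = 0.8
(a → ((a ∧ not d) ∨ a)): 0.8 ≤ 0.8, so result = 1
(c → d): 0.7 > 0.2, so result = 0.2
(d → (c → d)): 0.2 ≤ 0.2, so result = 1
(a → (d → (c → d))): 0.8 ≤ 1, so result = 1
not (a → (d → (c → d))): Gödel ¬ of 1 = 0 (operand ≠ 0)
not not (a → (d → (c → d))): Gödel ¬ of 0 = 1 (operand is 0)
((a → ((a ∧ not d) ∨ a)) → not not (a → (d → (c → d)))): 1 ≤ 1, so result = 1
(b ∧ ((a → ((a ∧ not d) ∨ a)) → not not (a → (d → (c → d))))) = min(0.4, 1) = 0.4

0.40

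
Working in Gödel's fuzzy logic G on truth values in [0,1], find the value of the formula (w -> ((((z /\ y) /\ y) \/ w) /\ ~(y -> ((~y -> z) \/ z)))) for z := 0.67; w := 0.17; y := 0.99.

0.00

(z /\ y) = min(0.67, 0.99) = 0.67
((z /\ y) /\ y) = min(0.67, 0.99) = 0.67
(((z /\ y) /\ y) \/ w) = max(0.67, 0.17) = 0.67
~y: Gödel ¬ of 0.99 = 0 (operand ≠ 0)
(~y -> z): 0 ≤ 0.67, so result = 1
((~y -> z) \/ z) = max(1, 0.67) = 1
(y -> ((~y -> z) \/ z)): 0.99 ≤ 1, so result = 1
~(y -> ((~y -> z) \/ z)): Gödel ¬ of 1 = 0 (operand ≠ 0)
((((z /\ y) /\ y) \/ w) /\ ~(y -> ((~y -> z) \/ z))) = min(0.67, 0) = 0
(w -> ((((z /\ y) /\ y) \/ w) /\ ~(y -> ((~y -> z) \/ z)))): 0.17 > 0, so result = 0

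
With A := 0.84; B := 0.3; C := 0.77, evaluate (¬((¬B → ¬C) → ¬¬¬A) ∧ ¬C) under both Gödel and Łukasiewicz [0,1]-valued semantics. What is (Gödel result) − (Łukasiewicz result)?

-0.23

Gödel evaluation:
  ¬B: Gödel ¬ of 0.3 = 0 (operand ≠ 0)
  ¬C: Gödel ¬ of 0.77 = 0 (operand ≠ 0)
  (¬B → ¬C): 0 ≤ 0, so result = 1
  ¬A: Gödel ¬ of 0.84 = 0 (operand ≠ 0)
  ¬¬A: Gödel ¬ of 0 = 1 (operand is 0)
  ¬¬¬A: Gödel ¬ of 1 = 0 (operand ≠ 0)
  ((¬B → ¬C) → ¬¬¬A): 1 > 0, so result = 0
  ¬((¬B → ¬C) → ¬¬¬A): Gödel ¬ of 0 = 1 (operand is 0)
  ¬C: Gödel ¬ of 0.77 = 0 (operand ≠ 0)
  (¬((¬B → ¬C) → ¬¬¬A) ∧ ¬C) = min(1, 0) = 0
  Gödel value = 0
Łukasiewicz evaluation:
  ¬B: Łukasiewicz ¬ gives 1 − 0.3 = 0.7
  ¬C: Łukasiewicz ¬ gives 1 − 0.77 = 0.23
  (¬B → ¬C): min(1, 1 − 0.7 + 0.23) = 0.53
  ¬A: Łukasiewicz ¬ gives 1 − 0.84 = 0.16
  ¬¬A: Łukasiewicz ¬ gives 1 − 0.16 = 0.84
  ¬¬¬A: Łukasiewicz ¬ gives 1 − 0.84 = 0.16
  ((¬B → ¬C) → ¬¬¬A): min(1, 1 − 0.53 + 0.16) = 0.63
  ¬((¬B → ¬C) → ¬¬¬A): Łukasiewicz ¬ gives 1 − 0.63 = 0.37
  ¬C: Łukasiewicz ¬ gives 1 − 0.77 = 0.23
  (¬((¬B → ¬C) → ¬¬¬A) ∧ ¬C) = min(0.37, 0.23) = 0.23
  Łukasiewicz value = 0.23
Difference: 0 − 0.23 = -0.23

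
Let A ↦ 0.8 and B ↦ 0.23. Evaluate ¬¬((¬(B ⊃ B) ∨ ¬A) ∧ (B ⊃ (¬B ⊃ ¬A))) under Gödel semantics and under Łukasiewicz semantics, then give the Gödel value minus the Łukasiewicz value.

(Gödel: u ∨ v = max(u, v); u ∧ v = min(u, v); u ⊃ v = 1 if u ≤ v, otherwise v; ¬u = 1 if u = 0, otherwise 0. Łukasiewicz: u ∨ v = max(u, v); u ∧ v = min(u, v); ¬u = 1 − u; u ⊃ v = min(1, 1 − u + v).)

-0.20

Gödel evaluation:
  (B ⊃ B): 0.23 ≤ 0.23, so result = 1
  ¬(B ⊃ B): Gödel ¬ of 1 = 0 (operand ≠ 0)
  ¬A: Gödel ¬ of 0.8 = 0 (operand ≠ 0)
  (¬(B ⊃ B) ∨ ¬A) = max(0, 0) = 0
  ¬B: Gödel ¬ of 0.23 = 0 (operand ≠ 0)
  ¬A: Gödel ¬ of 0.8 = 0 (operand ≠ 0)
  (¬B ⊃ ¬A): 0 ≤ 0, so result = 1
  (B ⊃ (¬B ⊃ ¬A)): 0.23 ≤ 1, so result = 1
  ((¬(B ⊃ B) ∨ ¬A) ∧ (B ⊃ (¬B ⊃ ¬A))) = min(0, 1) = 0
  ¬((¬(B ⊃ B) ∨ ¬A) ∧ (B ⊃ (¬B ⊃ ¬A))): Gödel ¬ of 0 = 1 (operand is 0)
  ¬¬((¬(B ⊃ B) ∨ ¬A) ∧ (B ⊃ (¬B ⊃ ¬A))): Gödel ¬ of 1 = 0 (operand ≠ 0)
  Gödel value = 0
Łukasiewicz evaluation:
  (B ⊃ B): min(1, 1 − 0.23 + 0.23) = 1
  ¬(B ⊃ B): Łukasiewicz ¬ gives 1 − 1 = 0
  ¬A: Łukasiewicz ¬ gives 1 − 0.8 = 0.2
  (¬(B ⊃ B) ∨ ¬A) = max(0, 0.2) = 0.2
  ¬B: Łukasiewicz ¬ gives 1 − 0.23 = 0.77
  ¬A: Łukasiewicz ¬ gives 1 − 0.8 = 0.2
  (¬B ⊃ ¬A): min(1, 1 − 0.77 + 0.2) = 0.43
  (B ⊃ (¬B ⊃ ¬A)): min(1, 1 − 0.23 + 0.43) = 1
  ((¬(B ⊃ B) ∨ ¬A) ∧ (B ⊃ (¬B ⊃ ¬A))) = min(0.2, 1) = 0.2
  ¬((¬(B ⊃ B) ∨ ¬A) ∧ (B ⊃ (¬B ⊃ ¬A))): Łukasiewicz ¬ gives 1 − 0.2 = 0.8
  ¬¬((¬(B ⊃ B) ∨ ¬A) ∧ (B ⊃ (¬B ⊃ ¬A))): Łukasiewicz ¬ gives 1 − 0.8 = 0.2
  Łukasiewicz value = 0.2
Difference: 0 − 0.2 = -0.20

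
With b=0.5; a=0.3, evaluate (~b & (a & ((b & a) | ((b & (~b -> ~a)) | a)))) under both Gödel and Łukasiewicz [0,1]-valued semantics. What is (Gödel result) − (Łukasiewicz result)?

Gödel evaluation:
  ~b: Gödel ¬ of 0.5 = 0 (operand ≠ 0)
  (b & a) = min(0.5, 0.3) = 0.3
  ~b: Gödel ¬ of 0.5 = 0 (operand ≠ 0)
  ~a: Gödel ¬ of 0.3 = 0 (operand ≠ 0)
  (~b -> ~a): 0 ≤ 0, so result = 1
  (b & (~b -> ~a)) = min(0.5, 1) = 0.5
  ((b & (~b -> ~a)) | a) = max(0.5, 0.3) = 0.5
  ((b & a) | ((b & (~b -> ~a)) | a)) = max(0.3, 0.5) = 0.5
  (a & ((b & a) | ((b & (~b -> ~a)) | a))) = min(0.3, 0.5) = 0.3
  (~b & (a & ((b & a) | ((b & (~b -> ~a)) | a)))) = min(0, 0.3) = 0
  Gödel value = 0
Łukasiewicz evaluation:
  ~b: Łukasiewicz ¬ gives 1 − 0.5 = 0.5
  (b & a) = min(0.5, 0.3) = 0.3
  ~b: Łukasiewicz ¬ gives 1 − 0.5 = 0.5
  ~a: Łukasiewicz ¬ gives 1 − 0.3 = 0.7
  (~b -> ~a): min(1, 1 − 0.5 + 0.7) = 1
  (b & (~b -> ~a)) = min(0.5, 1) = 0.5
  ((b & (~b -> ~a)) | a) = max(0.5, 0.3) = 0.5
  ((b & a) | ((b & (~b -> ~a)) | a)) = max(0.3, 0.5) = 0.5
  (a & ((b & a) | ((b & (~b -> ~a)) | a))) = min(0.3, 0.5) = 0.3
  (~b & (a & ((b & a) | ((b & (~b -> ~a)) | a)))) = min(0.5, 0.3) = 0.3
  Łukasiewicz value = 0.3
Difference: 0 − 0.3 = -0.30

-0.30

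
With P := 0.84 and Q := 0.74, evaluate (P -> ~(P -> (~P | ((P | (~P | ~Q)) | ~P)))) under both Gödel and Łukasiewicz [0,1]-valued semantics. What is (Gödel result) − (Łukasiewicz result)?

-0.16

Gödel evaluation:
  ~P: Gödel ¬ of 0.84 = 0 (operand ≠ 0)
  ~P: Gödel ¬ of 0.84 = 0 (operand ≠ 0)
  ~Q: Gödel ¬ of 0.74 = 0 (operand ≠ 0)
  (~P | ~Q) = max(0, 0) = 0
  (P | (~P | ~Q)) = max(0.84, 0) = 0.84
  ~P: Gödel ¬ of 0.84 = 0 (operand ≠ 0)
  ((P | (~P | ~Q)) | ~P) = max(0.84, 0) = 0.84
  (~P | ((P | (~P | ~Q)) | ~P)) = max(0, 0.84) = 0.84
  (P -> (~P | ((P | (~P | ~Q)) | ~P))): 0.84 ≤ 0.84, so result = 1
  ~(P -> (~P | ((P | (~P | ~Q)) | ~P))): Gödel ¬ of 1 = 0 (operand ≠ 0)
  (P -> ~(P -> (~P | ((P | (~P | ~Q)) | ~P)))): 0.84 > 0, so result = 0
  Gödel value = 0
Łukasiewicz evaluation:
  ~P: Łukasiewicz ¬ gives 1 − 0.84 = 0.16
  ~P: Łukasiewicz ¬ gives 1 − 0.84 = 0.16
  ~Q: Łukasiewicz ¬ gives 1 − 0.74 = 0.26
  (~P | ~Q) = max(0.16, 0.26) = 0.26
  (P | (~P | ~Q)) = max(0.84, 0.26) = 0.84
  ~P: Łukasiewicz ¬ gives 1 − 0.84 = 0.16
  ((P | (~P | ~Q)) | ~P) = max(0.84, 0.16) = 0.84
  (~P | ((P | (~P | ~Q)) | ~P)) = max(0.16, 0.84) = 0.84
  (P -> (~P | ((P | (~P | ~Q)) | ~P))): min(1, 1 − 0.84 + 0.84) = 1
  ~(P -> (~P | ((P | (~P | ~Q)) | ~P))): Łukasiewicz ¬ gives 1 − 1 = 0
  (P -> ~(P -> (~P | ((P | (~P | ~Q)) | ~P)))): min(1, 1 − 0.84 + 0) = 0.16
  Łukasiewicz value = 0.16
Difference: 0 − 0.16 = -0.16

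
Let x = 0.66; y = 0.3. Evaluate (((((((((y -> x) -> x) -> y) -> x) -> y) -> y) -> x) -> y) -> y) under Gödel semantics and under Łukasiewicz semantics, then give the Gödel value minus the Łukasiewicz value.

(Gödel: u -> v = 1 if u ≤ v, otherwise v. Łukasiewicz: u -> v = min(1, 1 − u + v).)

0.34

Gödel evaluation:
  (y -> x): 0.3 ≤ 0.66, so result = 1
  ((y -> x) -> x): 1 > 0.66, so result = 0.66
  (((y -> x) -> x) -> y): 0.66 > 0.3, so result = 0.3
  ((((y -> x) -> x) -> y) -> x): 0.3 ≤ 0.66, so result = 1
  (((((y -> x) -> x) -> y) -> x) -> y): 1 > 0.3, so result = 0.3
  ((((((y -> x) -> x) -> y) -> x) -> y) -> y): 0.3 ≤ 0.3, so result = 1
  (((((((y -> x) -> x) -> y) -> x) -> y) -> y) -> x): 1 > 0.66, so result = 0.66
  ((((((((y -> x) -> x) -> y) -> x) -> y) -> y) -> x) -> y): 0.66 > 0.3, so result = 0.3
  (((((((((y -> x) -> x) -> y) -> x) -> y) -> y) -> x) -> y) -> y): 0.3 ≤ 0.3, so result = 1
  Gödel value = 1
Łukasiewicz evaluation:
  (y -> x): min(1, 1 − 0.3 + 0.66) = 1
  ((y -> x) -> x): min(1, 1 − 1 + 0.66) = 0.66
  (((y -> x) -> x) -> y): min(1, 1 − 0.66 + 0.3) = 0.64
  ((((y -> x) -> x) -> y) -> x): min(1, 1 − 0.64 + 0.66) = 1
  (((((y -> x) -> x) -> y) -> x) -> y): min(1, 1 − 1 + 0.3) = 0.3
  ((((((y -> x) -> x) -> y) -> x) -> y) -> y): min(1, 1 − 0.3 + 0.3) = 1
  (((((((y -> x) -> x) -> y) -> x) -> y) -> y) -> x): min(1, 1 − 1 + 0.66) = 0.66
  ((((((((y -> x) -> x) -> y) -> x) -> y) -> y) -> x) -> y): min(1, 1 − 0.66 + 0.3) = 0.64
  (((((((((y -> x) -> x) -> y) -> x) -> y) -> y) -> x) -> y) -> y): min(1, 1 − 0.64 + 0.3) = 0.66
  Łukasiewicz value = 0.66
Difference: 1 − 0.66 = 0.34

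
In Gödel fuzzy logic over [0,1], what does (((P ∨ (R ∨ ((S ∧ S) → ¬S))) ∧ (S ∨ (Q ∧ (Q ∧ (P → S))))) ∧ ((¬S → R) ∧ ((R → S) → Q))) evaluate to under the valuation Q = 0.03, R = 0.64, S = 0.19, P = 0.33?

0.03

(S ∧ S) = min(0.19, 0.19) = 0.19
¬S: Gödel ¬ of 0.19 = 0 (operand ≠ 0)
((S ∧ S) → ¬S): 0.19 > 0, so result = 0
(R ∨ ((S ∧ S) → ¬S)) = max(0.64, 0) = 0.64
(P ∨ (R ∨ ((S ∧ S) → ¬S))) = max(0.33, 0.64) = 0.64
(P → S): 0.33 > 0.19, so result = 0.19
(Q ∧ (P → S)) = min(0.03, 0.19) = 0.03
(Q ∧ (Q ∧ (P → S))) = min(0.03, 0.03) = 0.03
(S ∨ (Q ∧ (Q ∧ (P → S)))) = max(0.19, 0.03) = 0.19
((P ∨ (R ∨ ((S ∧ S) → ¬S))) ∧ (S ∨ (Q ∧ (Q ∧ (P → S))))) = min(0.64, 0.19) = 0.19
¬S: Gödel ¬ of 0.19 = 0 (operand ≠ 0)
(¬S → R): 0 ≤ 0.64, so result = 1
(R → S): 0.64 > 0.19, so result = 0.19
((R → S) → Q): 0.19 > 0.03, so result = 0.03
((¬S → R) ∧ ((R → S) → Q)) = min(1, 0.03) = 0.03
(((P ∨ (R ∨ ((S ∧ S) → ¬S))) ∧ (S ∨ (Q ∧ (Q ∧ (P → S))))) ∧ ((¬S → R) ∧ ((R → S) → Q))) = min(0.19, 0.03) = 0.03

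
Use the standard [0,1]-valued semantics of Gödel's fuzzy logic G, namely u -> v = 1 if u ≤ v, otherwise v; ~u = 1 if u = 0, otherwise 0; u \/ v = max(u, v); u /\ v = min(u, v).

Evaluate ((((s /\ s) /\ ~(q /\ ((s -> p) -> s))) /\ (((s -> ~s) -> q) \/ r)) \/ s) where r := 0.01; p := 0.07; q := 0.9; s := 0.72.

0.72

(s /\ s) = min(0.72, 0.72) = 0.72
(s -> p): 0.72 > 0.07, so result = 0.07
((s -> p) -> s): 0.07 ≤ 0.72, so result = 1
(q /\ ((s -> p) -> s)) = min(0.9, 1) = 0.9
~(q /\ ((s -> p) -> s)): Gödel ¬ of 0.9 = 0 (operand ≠ 0)
((s /\ s) /\ ~(q /\ ((s -> p) -> s))) = min(0.72, 0) = 0
~s: Gödel ¬ of 0.72 = 0 (operand ≠ 0)
(s -> ~s): 0.72 > 0, so result = 0
((s -> ~s) -> q): 0 ≤ 0.9, so result = 1
(((s -> ~s) -> q) \/ r) = max(1, 0.01) = 1
(((s /\ s) /\ ~(q /\ ((s -> p) -> s))) /\ (((s -> ~s) -> q) \/ r)) = min(0, 1) = 0
((((s /\ s) /\ ~(q /\ ((s -> p) -> s))) /\ (((s -> ~s) -> q) \/ r)) \/ s) = max(0, 0.72) = 0.72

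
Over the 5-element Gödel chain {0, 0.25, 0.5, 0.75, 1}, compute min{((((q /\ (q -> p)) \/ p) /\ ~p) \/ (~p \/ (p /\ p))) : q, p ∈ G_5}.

The minimum is attained at q = 0, p = 0.25:
  (q -> p): 0 ≤ 0.25, so result = 1
  (q /\ (q -> p)) = min(0, 1) = 0
  ((q /\ (q -> p)) \/ p) = max(0, 0.25) = 0.25
  ~p: Gödel ¬ of 0.25 = 0 (operand ≠ 0)
  (((q /\ (q -> p)) \/ p) /\ ~p) = min(0.25, 0) = 0
  ~p: Gödel ¬ of 0.25 = 0 (operand ≠ 0)
  (p /\ p) = min(0.25, 0.25) = 0.25
  (~p \/ (p /\ p)) = max(0, 0.25) = 0.25
  ((((q /\ (q -> p)) \/ p) /\ ~p) \/ (~p \/ (p /\ p))) = max(0, 0.25) = 0.25
Checking all 25 assignments confirms none give a value below 0.25.

0.25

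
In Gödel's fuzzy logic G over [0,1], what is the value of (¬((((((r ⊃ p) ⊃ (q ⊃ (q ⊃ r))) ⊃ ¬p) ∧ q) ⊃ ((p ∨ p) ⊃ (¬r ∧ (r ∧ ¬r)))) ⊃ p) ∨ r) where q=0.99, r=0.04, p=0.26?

(r ⊃ p): 0.04 ≤ 0.26, so result = 1
(q ⊃ r): 0.99 > 0.04, so result = 0.04
(q ⊃ (q ⊃ r)): 0.99 > 0.04, so result = 0.04
((r ⊃ p) ⊃ (q ⊃ (q ⊃ r))): 1 > 0.04, so result = 0.04
¬p: Gödel ¬ of 0.26 = 0 (operand ≠ 0)
(((r ⊃ p) ⊃ (q ⊃ (q ⊃ r))) ⊃ ¬p): 0.04 > 0, so result = 0
((((r ⊃ p) ⊃ (q ⊃ (q ⊃ r))) ⊃ ¬p) ∧ q) = min(0, 0.99) = 0
(p ∨ p) = max(0.26, 0.26) = 0.26
¬r: Gödel ¬ of 0.04 = 0 (operand ≠ 0)
¬r: Gödel ¬ of 0.04 = 0 (operand ≠ 0)
(r ∧ ¬r) = min(0.04, 0) = 0
(¬r ∧ (r ∧ ¬r)) = min(0, 0) = 0
((p ∨ p) ⊃ (¬r ∧ (r ∧ ¬r))): 0.26 > 0, so result = 0
(((((r ⊃ p) ⊃ (q ⊃ (q ⊃ r))) ⊃ ¬p) ∧ q) ⊃ ((p ∨ p) ⊃ (¬r ∧ (r ∧ ¬r)))): 0 ≤ 0, so result = 1
((((((r ⊃ p) ⊃ (q ⊃ (q ⊃ r))) ⊃ ¬p) ∧ q) ⊃ ((p ∨ p) ⊃ (¬r ∧ (r ∧ ¬r)))) ⊃ p): 1 > 0.26, so result = 0.26
¬((((((r ⊃ p) ⊃ (q ⊃ (q ⊃ r))) ⊃ ¬p) ∧ q) ⊃ ((p ∨ p) ⊃ (¬r ∧ (r ∧ ¬r)))) ⊃ p): Gödel ¬ of 0.26 = 0 (operand ≠ 0)
(¬((((((r ⊃ p) ⊃ (q ⊃ (q ⊃ r))) ⊃ ¬p) ∧ q) ⊃ ((p ∨ p) ⊃ (¬r ∧ (r ∧ ¬r)))) ⊃ p) ∨ r) = max(0, 0.04) = 0.04

0.04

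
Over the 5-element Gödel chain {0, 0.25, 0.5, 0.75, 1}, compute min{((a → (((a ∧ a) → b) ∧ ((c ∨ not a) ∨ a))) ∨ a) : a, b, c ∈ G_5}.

0.25

The minimum is attained at a = 0.25, b = 0, c = 0:
  (a ∧ a) = min(0.25, 0.25) = 0.25
  ((a ∧ a) → b): 0.25 > 0, so result = 0
  not a: Gödel ¬ of 0.25 = 0 (operand ≠ 0)
  (c ∨ not a) = max(0, 0) = 0
  ((c ∨ not a) ∨ a) = max(0, 0.25) = 0.25
  (((a ∧ a) → b) ∧ ((c ∨ not a) ∨ a)) = min(0, 0.25) = 0
  (a → (((a ∧ a) → b) ∧ ((c ∨ not a) ∨ a))): 0.25 > 0, so result = 0
  ((a → (((a ∧ a) → b) ∧ ((c ∨ not a) ∨ a))) ∨ a) = max(0, 0.25) = 0.25
Checking all 125 assignments confirms none give a value below 0.25.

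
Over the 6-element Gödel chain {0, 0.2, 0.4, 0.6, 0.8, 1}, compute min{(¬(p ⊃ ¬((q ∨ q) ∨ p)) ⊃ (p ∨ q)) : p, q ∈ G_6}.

The minimum is attained at p = 0.2, q = 0:
  (q ∨ q) = max(0, 0) = 0
  ((q ∨ q) ∨ p) = max(0, 0.2) = 0.2
  ¬((q ∨ q) ∨ p): Gödel ¬ of 0.2 = 0 (operand ≠ 0)
  (p ⊃ ¬((q ∨ q) ∨ p)): 0.2 > 0, so result = 0
  ¬(p ⊃ ¬((q ∨ q) ∨ p)): Gödel ¬ of 0 = 1 (operand is 0)
  (p ∨ q) = max(0.2, 0) = 0.2
  (¬(p ⊃ ¬((q ∨ q) ∨ p)) ⊃ (p ∨ q)): 1 > 0.2, so result = 0.2
Checking all 36 assignments confirms none give a value below 0.20.

0.20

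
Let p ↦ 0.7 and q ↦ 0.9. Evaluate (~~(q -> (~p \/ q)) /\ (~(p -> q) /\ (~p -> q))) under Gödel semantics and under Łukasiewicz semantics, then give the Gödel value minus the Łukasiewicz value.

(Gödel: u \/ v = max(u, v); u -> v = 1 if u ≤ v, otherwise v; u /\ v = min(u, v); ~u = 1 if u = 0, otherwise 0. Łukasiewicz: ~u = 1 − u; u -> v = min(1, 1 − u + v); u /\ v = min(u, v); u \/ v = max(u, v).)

0.00

Gödel evaluation:
  ~p: Gödel ¬ of 0.7 = 0 (operand ≠ 0)
  (~p \/ q) = max(0, 0.9) = 0.9
  (q -> (~p \/ q)): 0.9 ≤ 0.9, so result = 1
  ~(q -> (~p \/ q)): Gödel ¬ of 1 = 0 (operand ≠ 0)
  ~~(q -> (~p \/ q)): Gödel ¬ of 0 = 1 (operand is 0)
  (p -> q): 0.7 ≤ 0.9, so result = 1
  ~(p -> q): Gödel ¬ of 1 = 0 (operand ≠ 0)
  ~p: Gödel ¬ of 0.7 = 0 (operand ≠ 0)
  (~p -> q): 0 ≤ 0.9, so result = 1
  (~(p -> q) /\ (~p -> q)) = min(0, 1) = 0
  (~~(q -> (~p \/ q)) /\ (~(p -> q) /\ (~p -> q))) = min(1, 0) = 0
  Gödel value = 0
Łukasiewicz evaluation:
  ~p: Łukasiewicz ¬ gives 1 − 0.7 = 0.3
  (~p \/ q) = max(0.3, 0.9) = 0.9
  (q -> (~p \/ q)): min(1, 1 − 0.9 + 0.9) = 1
  ~(q -> (~p \/ q)): Łukasiewicz ¬ gives 1 − 1 = 0
  ~~(q -> (~p \/ q)): Łukasiewicz ¬ gives 1 − 0 = 1
  (p -> q): min(1, 1 − 0.7 + 0.9) = 1
  ~(p -> q): Łukasiewicz ¬ gives 1 − 1 = 0
  ~p: Łukasiewicz ¬ gives 1 − 0.7 = 0.3
  (~p -> q): min(1, 1 − 0.3 + 0.9) = 1
  (~(p -> q) /\ (~p -> q)) = min(0, 1) = 0
  (~~(q -> (~p \/ q)) /\ (~(p -> q) /\ (~p -> q))) = min(1, 0) = 0
  Łukasiewicz value = 0
Difference: 0 − 0 = 0.00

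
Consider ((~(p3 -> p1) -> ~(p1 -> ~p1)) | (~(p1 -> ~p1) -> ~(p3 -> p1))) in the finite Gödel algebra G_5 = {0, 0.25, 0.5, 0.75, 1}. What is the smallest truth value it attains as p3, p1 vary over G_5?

1.00

Every assignment gives 1. For instance at p3 = 0, p1 = 0:
  (p3 -> p1): 0 ≤ 0, so result = 1
  ~(p3 -> p1): Gödel ¬ of 1 = 0 (operand ≠ 0)
  ~p1: Gödel ¬ of 0 = 1 (operand is 0)
  (p1 -> ~p1): 0 ≤ 1, so result = 1
  ~(p1 -> ~p1): Gödel ¬ of 1 = 0 (operand ≠ 0)
  (~(p3 -> p1) -> ~(p1 -> ~p1)): 0 ≤ 0, so result = 1
  ~p1: Gödel ¬ of 0 = 1 (operand is 0)
  (p1 -> ~p1): 0 ≤ 1, so result = 1
  ~(p1 -> ~p1): Gödel ¬ of 1 = 0 (operand ≠ 0)
  (p3 -> p1): 0 ≤ 0, so result = 1
  ~(p3 -> p1): Gödel ¬ of 1 = 0 (operand ≠ 0)
  (~(p1 -> ~p1) -> ~(p3 -> p1)): 0 ≤ 0, so result = 1
  ((~(p3 -> p1) -> ~(p1 -> ~p1)) | (~(p1 -> ~p1) -> ~(p3 -> p1))) = max(1, 1) = 1
All 25 assignments give value 1 — the formula is a G_5-tautology.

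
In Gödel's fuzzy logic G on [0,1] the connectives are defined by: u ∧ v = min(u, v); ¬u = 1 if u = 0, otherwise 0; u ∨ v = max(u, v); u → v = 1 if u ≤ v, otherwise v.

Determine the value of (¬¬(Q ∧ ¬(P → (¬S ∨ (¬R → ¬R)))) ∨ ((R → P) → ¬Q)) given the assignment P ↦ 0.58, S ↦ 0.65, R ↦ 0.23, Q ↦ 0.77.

¬S: Gödel ¬ of 0.65 = 0 (operand ≠ 0)
¬R: Gödel ¬ of 0.23 = 0 (operand ≠ 0)
¬R: Gödel ¬ of 0.23 = 0 (operand ≠ 0)
(¬R → ¬R): 0 ≤ 0, so result = 1
(¬S ∨ (¬R → ¬R)) = max(0, 1) = 1
(P → (¬S ∨ (¬R → ¬R))): 0.58 ≤ 1, so result = 1
¬(P → (¬S ∨ (¬R → ¬R))): Gödel ¬ of 1 = 0 (operand ≠ 0)
(Q ∧ ¬(P → (¬S ∨ (¬R → ¬R)))) = min(0.77, 0) = 0
¬(Q ∧ ¬(P → (¬S ∨ (¬R → ¬R)))): Gödel ¬ of 0 = 1 (operand is 0)
¬¬(Q ∧ ¬(P → (¬S ∨ (¬R → ¬R)))): Gödel ¬ of 1 = 0 (operand ≠ 0)
(R → P): 0.23 ≤ 0.58, so result = 1
¬Q: Gödel ¬ of 0.77 = 0 (operand ≠ 0)
((R → P) → ¬Q): 1 > 0, so result = 0
(¬¬(Q ∧ ¬(P → (¬S ∨ (¬R → ¬R)))) ∨ ((R → P) → ¬Q)) = max(0, 0) = 0

0.00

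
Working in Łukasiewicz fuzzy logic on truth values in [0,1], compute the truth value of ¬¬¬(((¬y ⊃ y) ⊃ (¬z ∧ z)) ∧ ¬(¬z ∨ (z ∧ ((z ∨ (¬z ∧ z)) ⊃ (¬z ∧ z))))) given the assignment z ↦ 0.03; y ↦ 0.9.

¬y: Łukasiewicz ¬ gives 1 − 0.9 = 0.1
(¬y ⊃ y): min(1, 1 − 0.1 + 0.9) = 1
¬z: Łukasiewicz ¬ gives 1 − 0.03 = 0.97
(¬z ∧ z) = min(0.97, 0.03) = 0.03
((¬y ⊃ y) ⊃ (¬z ∧ z)): min(1, 1 − 1 + 0.03) = 0.03
¬z: Łukasiewicz ¬ gives 1 − 0.03 = 0.97
¬z: Łukasiewicz ¬ gives 1 − 0.03 = 0.97
(¬z ∧ z) = min(0.97, 0.03) = 0.03
(z ∨ (¬z ∧ z)) = max(0.03, 0.03) = 0.03
¬z: Łukasiewicz ¬ gives 1 − 0.03 = 0.97
(¬z ∧ z) = min(0.97, 0.03) = 0.03
((z ∨ (¬z ∧ z)) ⊃ (¬z ∧ z)): min(1, 1 − 0.03 + 0.03) = 1
(z ∧ ((z ∨ (¬z ∧ z)) ⊃ (¬z ∧ z))) = min(0.03, 1) = 0.03
(¬z ∨ (z ∧ ((z ∨ (¬z ∧ z)) ⊃ (¬z ∧ z)))) = max(0.97, 0.03) = 0.97
¬(¬z ∨ (z ∧ ((z ∨ (¬z ∧ z)) ⊃ (¬z ∧ z)))): Łukasiewicz ¬ gives 1 − 0.97 = 0.03
(((¬y ⊃ y) ⊃ (¬z ∧ z)) ∧ ¬(¬z ∨ (z ∧ ((z ∨ (¬z ∧ z)) ⊃ (¬z ∧ z))))) = min(0.03, 0.03) = 0.03
¬(((¬y ⊃ y) ⊃ (¬z ∧ z)) ∧ ¬(¬z ∨ (z ∧ ((z ∨ (¬z ∧ z)) ⊃ (¬z ∧ z))))): Łukasiewicz ¬ gives 1 − 0.03 = 0.97
¬¬(((¬y ⊃ y) ⊃ (¬z ∧ z)) ∧ ¬(¬z ∨ (z ∧ ((z ∨ (¬z ∧ z)) ⊃ (¬z ∧ z))))): Łukasiewicz ¬ gives 1 − 0.97 = 0.03
¬¬¬(((¬y ⊃ y) ⊃ (¬z ∧ z)) ∧ ¬(¬z ∨ (z ∧ ((z ∨ (¬z ∧ z)) ⊃ (¬z ∧ z))))): Łukasiewicz ¬ gives 1 − 0.03 = 0.97

0.97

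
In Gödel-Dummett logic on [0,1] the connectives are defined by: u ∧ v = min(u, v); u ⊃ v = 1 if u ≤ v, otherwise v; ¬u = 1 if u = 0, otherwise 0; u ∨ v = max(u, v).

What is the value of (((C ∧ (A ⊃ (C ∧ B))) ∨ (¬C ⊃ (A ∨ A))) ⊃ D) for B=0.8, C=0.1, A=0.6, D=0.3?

0.30

(C ∧ B) = min(0.1, 0.8) = 0.1
(A ⊃ (C ∧ B)): 0.6 > 0.1, so result = 0.1
(C ∧ (A ⊃ (C ∧ B))) = min(0.1, 0.1) = 0.1
¬C: Gödel ¬ of 0.1 = 0 (operand ≠ 0)
(A ∨ A) = max(0.6, 0.6) = 0.6
(¬C ⊃ (A ∨ A)): 0 ≤ 0.6, so result = 1
((C ∧ (A ⊃ (C ∧ B))) ∨ (¬C ⊃ (A ∨ A))) = max(0.1, 1) = 1
(((C ∧ (A ⊃ (C ∧ B))) ∨ (¬C ⊃ (A ∨ A))) ⊃ D): 1 > 0.3, so result = 0.3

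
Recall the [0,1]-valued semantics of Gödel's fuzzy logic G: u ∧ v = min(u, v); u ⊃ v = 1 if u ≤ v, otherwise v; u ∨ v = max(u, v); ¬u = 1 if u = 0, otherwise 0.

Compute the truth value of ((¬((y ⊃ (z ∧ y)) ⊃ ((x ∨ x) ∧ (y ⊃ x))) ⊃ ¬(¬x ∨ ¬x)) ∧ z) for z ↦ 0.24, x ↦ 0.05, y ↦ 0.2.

0.24

(z ∧ y) = min(0.24, 0.2) = 0.2
(y ⊃ (z ∧ y)): 0.2 ≤ 0.2, so result = 1
(x ∨ x) = max(0.05, 0.05) = 0.05
(y ⊃ x): 0.2 > 0.05, so result = 0.05
((x ∨ x) ∧ (y ⊃ x)) = min(0.05, 0.05) = 0.05
((y ⊃ (z ∧ y)) ⊃ ((x ∨ x) ∧ (y ⊃ x))): 1 > 0.05, so result = 0.05
¬((y ⊃ (z ∧ y)) ⊃ ((x ∨ x) ∧ (y ⊃ x))): Gödel ¬ of 0.05 = 0 (operand ≠ 0)
¬x: Gödel ¬ of 0.05 = 0 (operand ≠ 0)
¬x: Gödel ¬ of 0.05 = 0 (operand ≠ 0)
(¬x ∨ ¬x) = max(0, 0) = 0
¬(¬x ∨ ¬x): Gödel ¬ of 0 = 1 (operand is 0)
(¬((y ⊃ (z ∧ y)) ⊃ ((x ∨ x) ∧ (y ⊃ x))) ⊃ ¬(¬x ∨ ¬x)): 0 ≤ 1, so result = 1
((¬((y ⊃ (z ∧ y)) ⊃ ((x ∨ x) ∧ (y ⊃ x))) ⊃ ¬(¬x ∨ ¬x)) ∧ z) = min(1, 0.24) = 0.24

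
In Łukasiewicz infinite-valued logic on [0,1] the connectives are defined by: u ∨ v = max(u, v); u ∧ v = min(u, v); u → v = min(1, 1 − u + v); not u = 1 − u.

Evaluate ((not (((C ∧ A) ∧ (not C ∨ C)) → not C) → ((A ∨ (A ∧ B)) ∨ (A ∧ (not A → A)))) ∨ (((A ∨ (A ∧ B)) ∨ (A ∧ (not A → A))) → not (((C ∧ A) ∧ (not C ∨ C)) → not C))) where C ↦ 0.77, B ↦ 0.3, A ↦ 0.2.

(C ∧ A) = min(0.77, 0.2) = 0.2
not C: Łukasiewicz ¬ gives 1 − 0.77 = 0.23
(not C ∨ C) = max(0.23, 0.77) = 0.77
((C ∧ A) ∧ (not C ∨ C)) = min(0.2, 0.77) = 0.2
not C: Łukasiewicz ¬ gives 1 − 0.77 = 0.23
(((C ∧ A) ∧ (not C ∨ C)) → not C): min(1, 1 − 0.2 + 0.23) = 1
not (((C ∧ A) ∧ (not C ∨ C)) → not C): Łukasiewicz ¬ gives 1 − 1 = 0
(A ∧ B) = min(0.2, 0.3) = 0.2
(A ∨ (A ∧ B)) = max(0.2, 0.2) = 0.2
not A: Łukasiewicz ¬ gives 1 − 0.2 = 0.8
(not A → A): min(1, 1 − 0.8 + 0.2) = 0.4
(A ∧ (not A → A)) = min(0.2, 0.4) = 0.2
((A ∨ (A ∧ B)) ∨ (A ∧ (not A → A))) = max(0.2, 0.2) = 0.2
(not (((C ∧ A) ∧ (not C ∨ C)) → not C) → ((A ∨ (A ∧ B)) ∨ (A ∧ (not A → A)))): min(1, 1 − 0 + 0.2) = 1
(A ∧ B) = min(0.2, 0.3) = 0.2
(A ∨ (A ∧ B)) = max(0.2, 0.2) = 0.2
not A: Łukasiewicz ¬ gives 1 − 0.2 = 0.8
(not A → A): min(1, 1 − 0.8 + 0.2) = 0.4
(A ∧ (not A → A)) = min(0.2, 0.4) = 0.2
((A ∨ (A ∧ B)) ∨ (A ∧ (not A → A))) = max(0.2, 0.2) = 0.2
(C ∧ A) = min(0.77, 0.2) = 0.2
not C: Łukasiewicz ¬ gives 1 − 0.77 = 0.23
(not C ∨ C) = max(0.23, 0.77) = 0.77
((C ∧ A) ∧ (not C ∨ C)) = min(0.2, 0.77) = 0.2
not C: Łukasiewicz ¬ gives 1 − 0.77 = 0.23
(((C ∧ A) ∧ (not C ∨ C)) → not C): min(1, 1 − 0.2 + 0.23) = 1
not (((C ∧ A) ∧ (not C ∨ C)) → not C): Łukasiewicz ¬ gives 1 − 1 = 0
(((A ∨ (A ∧ B)) ∨ (A ∧ (not A → A))) → not (((C ∧ A) ∧ (not C ∨ C)) → not C)): min(1, 1 − 0.2 + 0) = 0.8
((not (((C ∧ A) ∧ (not C ∨ C)) → not C) → ((A ∨ (A ∧ B)) ∨ (A ∧ (not A → A)))) ∨ (((A ∨ (A ∧ B)) ∨ (A ∧ (not A → A))) → not (((C ∧ A) ∧ (not C ∨ C)) → not C))) = max(1, 0.8) = 1

1.00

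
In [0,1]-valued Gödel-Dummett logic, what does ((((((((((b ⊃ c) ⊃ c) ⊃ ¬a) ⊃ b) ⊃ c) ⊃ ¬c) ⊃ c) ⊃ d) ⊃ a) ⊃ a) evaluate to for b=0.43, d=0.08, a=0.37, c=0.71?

0.37

(b ⊃ c): 0.43 ≤ 0.71, so result = 1
((b ⊃ c) ⊃ c): 1 > 0.71, so result = 0.71
¬a: Gödel ¬ of 0.37 = 0 (operand ≠ 0)
(((b ⊃ c) ⊃ c) ⊃ ¬a): 0.71 > 0, so result = 0
((((b ⊃ c) ⊃ c) ⊃ ¬a) ⊃ b): 0 ≤ 0.43, so result = 1
(((((b ⊃ c) ⊃ c) ⊃ ¬a) ⊃ b) ⊃ c): 1 > 0.71, so result = 0.71
¬c: Gödel ¬ of 0.71 = 0 (operand ≠ 0)
((((((b ⊃ c) ⊃ c) ⊃ ¬a) ⊃ b) ⊃ c) ⊃ ¬c): 0.71 > 0, so result = 0
(((((((b ⊃ c) ⊃ c) ⊃ ¬a) ⊃ b) ⊃ c) ⊃ ¬c) ⊃ c): 0 ≤ 0.71, so result = 1
((((((((b ⊃ c) ⊃ c) ⊃ ¬a) ⊃ b) ⊃ c) ⊃ ¬c) ⊃ c) ⊃ d): 1 > 0.08, so result = 0.08
(((((((((b ⊃ c) ⊃ c) ⊃ ¬a) ⊃ b) ⊃ c) ⊃ ¬c) ⊃ c) ⊃ d) ⊃ a): 0.08 ≤ 0.37, so result = 1
((((((((((b ⊃ c) ⊃ c) ⊃ ¬a) ⊃ b) ⊃ c) ⊃ ¬c) ⊃ c) ⊃ d) ⊃ a) ⊃ a): 1 > 0.37, so result = 0.37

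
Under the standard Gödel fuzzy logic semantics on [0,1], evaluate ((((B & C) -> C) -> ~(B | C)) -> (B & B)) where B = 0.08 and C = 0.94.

(B & C) = min(0.08, 0.94) = 0.08
((B & C) -> C): 0.08 ≤ 0.94, so result = 1
(B | C) = max(0.08, 0.94) = 0.94
~(B | C): Gödel ¬ of 0.94 = 0 (operand ≠ 0)
(((B & C) -> C) -> ~(B | C)): 1 > 0, so result = 0
(B & B) = min(0.08, 0.08) = 0.08
((((B & C) -> C) -> ~(B | C)) -> (B & B)): 0 ≤ 0.08, so result = 1

1.00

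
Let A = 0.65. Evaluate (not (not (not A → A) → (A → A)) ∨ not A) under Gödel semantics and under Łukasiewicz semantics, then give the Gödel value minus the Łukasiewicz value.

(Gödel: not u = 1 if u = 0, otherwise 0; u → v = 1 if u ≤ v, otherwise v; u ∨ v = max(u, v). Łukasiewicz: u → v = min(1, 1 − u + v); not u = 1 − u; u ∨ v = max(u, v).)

-0.35

Gödel evaluation:
  not A: Gödel ¬ of 0.65 = 0 (operand ≠ 0)
  (not A → A): 0 ≤ 0.65, so result = 1
  not (not A → A): Gödel ¬ of 1 = 0 (operand ≠ 0)
  (A → A): 0.65 ≤ 0.65, so result = 1
  (not (not A → A) → (A → A)): 0 ≤ 1, so result = 1
  not (not (not A → A) → (A → A)): Gödel ¬ of 1 = 0 (operand ≠ 0)
  not A: Gödel ¬ of 0.65 = 0 (operand ≠ 0)
  (not (not (not A → A) → (A → A)) ∨ not A) = max(0, 0) = 0
  Gödel value = 0
Łukasiewicz evaluation:
  not A: Łukasiewicz ¬ gives 1 − 0.65 = 0.35
  (not A → A): min(1, 1 − 0.35 + 0.65) = 1
  not (not A → A): Łukasiewicz ¬ gives 1 − 1 = 0
  (A → A): min(1, 1 − 0.65 + 0.65) = 1
  (not (not A → A) → (A → A)): min(1, 1 − 0 + 1) = 1
  not (not (not A → A) → (A → A)): Łukasiewicz ¬ gives 1 − 1 = 0
  not A: Łukasiewicz ¬ gives 1 − 0.65 = 0.35
  (not (not (not A → A) → (A → A)) ∨ not A) = max(0, 0.35) = 0.35
  Łukasiewicz value = 0.35
Difference: 0 − 0.35 = -0.35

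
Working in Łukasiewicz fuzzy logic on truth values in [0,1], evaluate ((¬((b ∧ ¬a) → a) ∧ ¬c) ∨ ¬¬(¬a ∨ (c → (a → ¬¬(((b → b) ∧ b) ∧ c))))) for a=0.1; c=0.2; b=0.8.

¬a: Łukasiewicz ¬ gives 1 − 0.1 = 0.9
(b ∧ ¬a) = min(0.8, 0.9) = 0.8
((b ∧ ¬a) → a): min(1, 1 − 0.8 + 0.1) = 0.3
¬((b ∧ ¬a) → a): Łukasiewicz ¬ gives 1 − 0.3 = 0.7
¬c: Łukasiewicz ¬ gives 1 − 0.2 = 0.8
(¬((b ∧ ¬a) → a) ∧ ¬c) = min(0.7, 0.8) = 0.7
¬a: Łukasiewicz ¬ gives 1 − 0.1 = 0.9
(b → b): min(1, 1 − 0.8 + 0.8) = 1
((b → b) ∧ b) = min(1, 0.8) = 0.8
(((b → b) ∧ b) ∧ c) = min(0.8, 0.2) = 0.2
¬(((b → b) ∧ b) ∧ c): Łukasiewicz ¬ gives 1 − 0.2 = 0.8
¬¬(((b → b) ∧ b) ∧ c): Łukasiewicz ¬ gives 1 − 0.8 = 0.2
(a → ¬¬(((b → b) ∧ b) ∧ c)): min(1, 1 − 0.1 + 0.2) = 1
(c → (a → ¬¬(((b → b) ∧ b) ∧ c))): min(1, 1 − 0.2 + 1) = 1
(¬a ∨ (c → (a → ¬¬(((b → b) ∧ b) ∧ c)))) = max(0.9, 1) = 1
¬(¬a ∨ (c → (a → ¬¬(((b → b) ∧ b) ∧ c)))): Łukasiewicz ¬ gives 1 − 1 = 0
¬¬(¬a ∨ (c → (a → ¬¬(((b → b) ∧ b) ∧ c)))): Łukasiewicz ¬ gives 1 − 0 = 1
((¬((b ∧ ¬a) → a) ∧ ¬c) ∨ ¬¬(¬a ∨ (c → (a → ¬¬(((b → b) ∧ b) ∧ c))))) = max(0.7, 1) = 1

1.00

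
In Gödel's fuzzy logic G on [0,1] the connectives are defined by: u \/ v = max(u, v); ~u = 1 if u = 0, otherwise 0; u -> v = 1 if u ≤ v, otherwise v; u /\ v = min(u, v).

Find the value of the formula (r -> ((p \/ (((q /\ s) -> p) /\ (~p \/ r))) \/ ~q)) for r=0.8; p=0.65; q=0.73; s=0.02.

1.00

(q /\ s) = min(0.73, 0.02) = 0.02
((q /\ s) -> p): 0.02 ≤ 0.65, so result = 1
~p: Gödel ¬ of 0.65 = 0 (operand ≠ 0)
(~p \/ r) = max(0, 0.8) = 0.8
(((q /\ s) -> p) /\ (~p \/ r)) = min(1, 0.8) = 0.8
(p \/ (((q /\ s) -> p) /\ (~p \/ r))) = max(0.65, 0.8) = 0.8
~q: Gödel ¬ of 0.73 = 0 (operand ≠ 0)
((p \/ (((q /\ s) -> p) /\ (~p \/ r))) \/ ~q) = max(0.8, 0) = 0.8
(r -> ((p \/ (((q /\ s) -> p) /\ (~p \/ r))) \/ ~q)): 0.8 ≤ 0.8, so result = 1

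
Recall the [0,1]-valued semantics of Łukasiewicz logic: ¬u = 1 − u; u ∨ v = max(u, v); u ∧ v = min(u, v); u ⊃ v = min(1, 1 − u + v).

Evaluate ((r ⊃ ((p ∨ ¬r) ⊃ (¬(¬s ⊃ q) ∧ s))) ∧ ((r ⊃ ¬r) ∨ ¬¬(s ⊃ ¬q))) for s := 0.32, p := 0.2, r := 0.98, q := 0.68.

¬r: Łukasiewicz ¬ gives 1 − 0.98 = 0.02
(p ∨ ¬r) = max(0.2, 0.02) = 0.2
¬s: Łukasiewicz ¬ gives 1 − 0.32 = 0.68
(¬s ⊃ q): min(1, 1 − 0.68 + 0.68) = 1
¬(¬s ⊃ q): Łukasiewicz ¬ gives 1 − 1 = 0
(¬(¬s ⊃ q) ∧ s) = min(0, 0.32) = 0
((p ∨ ¬r) ⊃ (¬(¬s ⊃ q) ∧ s)): min(1, 1 − 0.2 + 0) = 0.8
(r ⊃ ((p ∨ ¬r) ⊃ (¬(¬s ⊃ q) ∧ s))): min(1, 1 − 0.98 + 0.8) = 0.82
¬r: Łukasiewicz ¬ gives 1 − 0.98 = 0.02
(r ⊃ ¬r): min(1, 1 − 0.98 + 0.02) = 0.04
¬q: Łukasiewicz ¬ gives 1 − 0.68 = 0.32
(s ⊃ ¬q): min(1, 1 − 0.32 + 0.32) = 1
¬(s ⊃ ¬q): Łukasiewicz ¬ gives 1 − 1 = 0
¬¬(s ⊃ ¬q): Łukasiewicz ¬ gives 1 − 0 = 1
((r ⊃ ¬r) ∨ ¬¬(s ⊃ ¬q)) = max(0.04, 1) = 1
((r ⊃ ((p ∨ ¬r) ⊃ (¬(¬s ⊃ q) ∧ s))) ∧ ((r ⊃ ¬r) ∨ ¬¬(s ⊃ ¬q))) = min(0.82, 1) = 0.82

0.82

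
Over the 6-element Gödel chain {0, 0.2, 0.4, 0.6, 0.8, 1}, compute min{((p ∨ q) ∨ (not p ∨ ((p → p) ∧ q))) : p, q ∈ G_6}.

The minimum is attained at p = 0.2, q = 0:
  (p ∨ q) = max(0.2, 0) = 0.2
  not p: Gödel ¬ of 0.2 = 0 (operand ≠ 0)
  (p → p): 0.2 ≤ 0.2, so result = 1
  ((p → p) ∧ q) = min(1, 0) = 0
  (not p ∨ ((p → p) ∧ q)) = max(0, 0) = 0
  ((p ∨ q) ∨ (not p ∨ ((p → p) ∧ q))) = max(0.2, 0) = 0.2
Checking all 36 assignments confirms none give a value below 0.20.

0.20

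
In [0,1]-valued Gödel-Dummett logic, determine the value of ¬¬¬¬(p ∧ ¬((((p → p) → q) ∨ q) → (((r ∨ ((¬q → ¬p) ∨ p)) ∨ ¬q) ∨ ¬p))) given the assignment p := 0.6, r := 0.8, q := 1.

0.00

(p → p): 0.6 ≤ 0.6, so result = 1
((p → p) → q): 1 ≤ 1, so result = 1
(((p → p) → q) ∨ q) = max(1, 1) = 1
¬q: Gödel ¬ of 1 = 0 (operand ≠ 0)
¬p: Gödel ¬ of 0.6 = 0 (operand ≠ 0)
(¬q → ¬p): 0 ≤ 0, so result = 1
((¬q → ¬p) ∨ p) = max(1, 0.6) = 1
(r ∨ ((¬q → ¬p) ∨ p)) = max(0.8, 1) = 1
¬q: Gödel ¬ of 1 = 0 (operand ≠ 0)
((r ∨ ((¬q → ¬p) ∨ p)) ∨ ¬q) = max(1, 0) = 1
¬p: Gödel ¬ of 0.6 = 0 (operand ≠ 0)
(((r ∨ ((¬q → ¬p) ∨ p)) ∨ ¬q) ∨ ¬p) = max(1, 0) = 1
((((p → p) → q) ∨ q) → (((r ∨ ((¬q → ¬p) ∨ p)) ∨ ¬q) ∨ ¬p)): 1 ≤ 1, so result = 1
¬((((p → p) → q) ∨ q) → (((r ∨ ((¬q → ¬p) ∨ p)) ∨ ¬q) ∨ ¬p)): Gödel ¬ of 1 = 0 (operand ≠ 0)
(p ∧ ¬((((p → p) → q) ∨ q) → (((r ∨ ((¬q → ¬p) ∨ p)) ∨ ¬q) ∨ ¬p))) = min(0.6, 0) = 0
¬(p ∧ ¬((((p → p) → q) ∨ q) → (((r ∨ ((¬q → ¬p) ∨ p)) ∨ ¬q) ∨ ¬p))): Gödel ¬ of 0 = 1 (operand is 0)
¬¬(p ∧ ¬((((p → p) → q) ∨ q) → (((r ∨ ((¬q → ¬p) ∨ p)) ∨ ¬q) ∨ ¬p))): Gödel ¬ of 1 = 0 (operand ≠ 0)
¬¬¬(p ∧ ¬((((p → p) → q) ∨ q) → (((r ∨ ((¬q → ¬p) ∨ p)) ∨ ¬q) ∨ ¬p))): Gödel ¬ of 0 = 1 (operand is 0)
¬¬¬¬(p ∧ ¬((((p → p) → q) ∨ q) → (((r ∨ ((¬q → ¬p) ∨ p)) ∨ ¬q) ∨ ¬p))): Gödel ¬ of 1 = 0 (operand ≠ 0)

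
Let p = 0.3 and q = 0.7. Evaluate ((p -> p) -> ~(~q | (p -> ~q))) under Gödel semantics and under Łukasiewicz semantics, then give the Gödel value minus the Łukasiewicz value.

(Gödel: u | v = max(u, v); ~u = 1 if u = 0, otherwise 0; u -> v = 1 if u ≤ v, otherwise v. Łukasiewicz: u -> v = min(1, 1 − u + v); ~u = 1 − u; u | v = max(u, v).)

Gödel evaluation:
  (p -> p): 0.3 ≤ 0.3, so result = 1
  ~q: Gödel ¬ of 0.7 = 0 (operand ≠ 0)
  ~q: Gödel ¬ of 0.7 = 0 (operand ≠ 0)
  (p -> ~q): 0.3 > 0, so result = 0
  (~q | (p -> ~q)) = max(0, 0) = 0
  ~(~q | (p -> ~q)): Gödel ¬ of 0 = 1 (operand is 0)
  ((p -> p) -> ~(~q | (p -> ~q))): 1 ≤ 1, so result = 1
  Gödel value = 1
Łukasiewicz evaluation:
  (p -> p): min(1, 1 − 0.3 + 0.3) = 1
  ~q: Łukasiewicz ¬ gives 1 − 0.7 = 0.3
  ~q: Łukasiewicz ¬ gives 1 − 0.7 = 0.3
  (p -> ~q): min(1, 1 − 0.3 + 0.3) = 1
  (~q | (p -> ~q)) = max(0.3, 1) = 1
  ~(~q | (p -> ~q)): Łukasiewicz ¬ gives 1 − 1 = 0
  ((p -> p) -> ~(~q | (p -> ~q))): min(1, 1 − 1 + 0) = 0
  Łukasiewicz value = 0
Difference: 1 − 0 = 1.00

1.00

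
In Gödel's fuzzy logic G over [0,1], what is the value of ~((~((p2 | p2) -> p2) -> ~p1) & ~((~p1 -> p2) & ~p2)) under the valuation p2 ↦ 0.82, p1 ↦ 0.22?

0.00

(p2 | p2) = max(0.82, 0.82) = 0.82
((p2 | p2) -> p2): 0.82 ≤ 0.82, so result = 1
~((p2 | p2) -> p2): Gödel ¬ of 1 = 0 (operand ≠ 0)
~p1: Gödel ¬ of 0.22 = 0 (operand ≠ 0)
(~((p2 | p2) -> p2) -> ~p1): 0 ≤ 0, so result = 1
~p1: Gödel ¬ of 0.22 = 0 (operand ≠ 0)
(~p1 -> p2): 0 ≤ 0.82, so result = 1
~p2: Gödel ¬ of 0.82 = 0 (operand ≠ 0)
((~p1 -> p2) & ~p2) = min(1, 0) = 0
~((~p1 -> p2) & ~p2): Gödel ¬ of 0 = 1 (operand is 0)
((~((p2 | p2) -> p2) -> ~p1) & ~((~p1 -> p2) & ~p2)) = min(1, 1) = 1
~((~((p2 | p2) -> p2) -> ~p1) & ~((~p1 -> p2) & ~p2)): Gödel ¬ of 1 = 0 (operand ≠ 0)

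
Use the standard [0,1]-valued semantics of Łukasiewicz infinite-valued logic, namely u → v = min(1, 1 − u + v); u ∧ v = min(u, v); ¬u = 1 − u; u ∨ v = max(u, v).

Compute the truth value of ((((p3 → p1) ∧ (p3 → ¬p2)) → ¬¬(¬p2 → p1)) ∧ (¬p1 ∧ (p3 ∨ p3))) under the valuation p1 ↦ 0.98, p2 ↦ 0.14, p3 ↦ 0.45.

0.02

(p3 → p1): min(1, 1 − 0.45 + 0.98) = 1
¬p2: Łukasiewicz ¬ gives 1 − 0.14 = 0.86
(p3 → ¬p2): min(1, 1 − 0.45 + 0.86) = 1
((p3 → p1) ∧ (p3 → ¬p2)) = min(1, 1) = 1
¬p2: Łukasiewicz ¬ gives 1 − 0.14 = 0.86
(¬p2 → p1): min(1, 1 − 0.86 + 0.98) = 1
¬(¬p2 → p1): Łukasiewicz ¬ gives 1 − 1 = 0
¬¬(¬p2 → p1): Łukasiewicz ¬ gives 1 − 0 = 1
(((p3 → p1) ∧ (p3 → ¬p2)) → ¬¬(¬p2 → p1)): min(1, 1 − 1 + 1) = 1
¬p1: Łukasiewicz ¬ gives 1 − 0.98 = 0.02
(p3 ∨ p3) = max(0.45, 0.45) = 0.45
(¬p1 ∧ (p3 ∨ p3)) = min(0.02, 0.45) = 0.02
((((p3 → p1) ∧ (p3 → ¬p2)) → ¬¬(¬p2 → p1)) ∧ (¬p1 ∧ (p3 ∨ p3))) = min(1, 0.02) = 0.02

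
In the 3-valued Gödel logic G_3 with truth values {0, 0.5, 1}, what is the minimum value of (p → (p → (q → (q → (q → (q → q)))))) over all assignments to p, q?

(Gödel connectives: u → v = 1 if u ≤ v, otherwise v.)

Every assignment gives 1. For instance at p = 0, q = 0:
  (q → q): 0 ≤ 0, so result = 1
  (q → (q → q)): 0 ≤ 1, so result = 1
  (q → (q → (q → q))): 0 ≤ 1, so result = 1
  (q → (q → (q → (q → q)))): 0 ≤ 1, so result = 1
  (p → (q → (q → (q → (q → q))))): 0 ≤ 1, so result = 1
  (p → (p → (q → (q → (q → (q → q)))))): 0 ≤ 1, so result = 1
All 9 assignments give value 1 — the formula is a G_3-tautology.

1.00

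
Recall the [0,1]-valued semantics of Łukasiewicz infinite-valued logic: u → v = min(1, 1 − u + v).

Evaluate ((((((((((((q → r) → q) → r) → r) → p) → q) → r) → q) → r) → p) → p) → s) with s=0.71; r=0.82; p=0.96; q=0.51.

0.71

(q → r): min(1, 1 − 0.51 + 0.82) = 1
((q → r) → q): min(1, 1 − 1 + 0.51) = 0.51
(((q → r) → q) → r): min(1, 1 − 0.51 + 0.82) = 1
((((q → r) → q) → r) → r): min(1, 1 − 1 + 0.82) = 0.82
(((((q → r) → q) → r) → r) → p): min(1, 1 − 0.82 + 0.96) = 1
((((((q → r) → q) → r) → r) → p) → q): min(1, 1 − 1 + 0.51) = 0.51
(((((((q → r) → q) → r) → r) → p) → q) → r): min(1, 1 − 0.51 + 0.82) = 1
((((((((q → r) → q) → r) → r) → p) → q) → r) → q): min(1, 1 − 1 + 0.51) = 0.51
(((((((((q → r) → q) → r) → r) → p) → q) → r) → q) → r): min(1, 1 − 0.51 + 0.82) = 1
((((((((((q → r) → q) → r) → r) → p) → q) → r) → q) → r) → p): min(1, 1 − 1 + 0.96) = 0.96
(((((((((((q → r) → q) → r) → r) → p) → q) → r) → q) → r) → p) → p): min(1, 1 − 0.96 + 0.96) = 1
((((((((((((q → r) → q) → r) → r) → p) → q) → r) → q) → r) → p) → p) → s): min(1, 1 − 1 + 0.71) = 0.71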